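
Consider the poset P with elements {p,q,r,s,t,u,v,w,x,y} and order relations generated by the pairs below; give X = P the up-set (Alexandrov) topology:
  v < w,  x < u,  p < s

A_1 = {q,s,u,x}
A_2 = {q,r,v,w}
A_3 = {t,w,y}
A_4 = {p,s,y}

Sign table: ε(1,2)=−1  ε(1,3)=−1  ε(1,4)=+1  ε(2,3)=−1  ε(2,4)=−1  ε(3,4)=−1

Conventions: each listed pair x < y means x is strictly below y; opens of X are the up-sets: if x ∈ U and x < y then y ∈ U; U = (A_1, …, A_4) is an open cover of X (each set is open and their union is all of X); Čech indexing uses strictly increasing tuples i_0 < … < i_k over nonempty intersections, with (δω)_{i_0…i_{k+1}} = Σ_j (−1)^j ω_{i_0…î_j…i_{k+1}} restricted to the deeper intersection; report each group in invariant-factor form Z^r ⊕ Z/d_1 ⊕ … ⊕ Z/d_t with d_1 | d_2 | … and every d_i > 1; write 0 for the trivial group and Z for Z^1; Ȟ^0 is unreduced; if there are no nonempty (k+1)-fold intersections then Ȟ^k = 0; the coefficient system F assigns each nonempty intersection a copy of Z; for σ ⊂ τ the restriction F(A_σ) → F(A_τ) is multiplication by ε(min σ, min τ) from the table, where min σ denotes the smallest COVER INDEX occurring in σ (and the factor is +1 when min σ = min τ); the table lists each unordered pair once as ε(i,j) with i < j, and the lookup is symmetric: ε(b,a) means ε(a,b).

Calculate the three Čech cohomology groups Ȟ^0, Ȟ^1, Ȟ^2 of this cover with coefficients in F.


nonempty intersections:
  A12={q} A14={s} A23={w} A34={y}
C dims 4,4; δ0: rk 4, SNF 1^3·2
Ȟ^0: (4−4)−0=0 ⇒ 0
Ȟ^1: (4−0)−4=0 plus torsion [2] ⇒ Z/2
Ȟ^2: (0−0)−0=0 ⇒ 0

Ȟ^0 = 0,  Ȟ^1 = Z/2,  Ȟ^2 = 0


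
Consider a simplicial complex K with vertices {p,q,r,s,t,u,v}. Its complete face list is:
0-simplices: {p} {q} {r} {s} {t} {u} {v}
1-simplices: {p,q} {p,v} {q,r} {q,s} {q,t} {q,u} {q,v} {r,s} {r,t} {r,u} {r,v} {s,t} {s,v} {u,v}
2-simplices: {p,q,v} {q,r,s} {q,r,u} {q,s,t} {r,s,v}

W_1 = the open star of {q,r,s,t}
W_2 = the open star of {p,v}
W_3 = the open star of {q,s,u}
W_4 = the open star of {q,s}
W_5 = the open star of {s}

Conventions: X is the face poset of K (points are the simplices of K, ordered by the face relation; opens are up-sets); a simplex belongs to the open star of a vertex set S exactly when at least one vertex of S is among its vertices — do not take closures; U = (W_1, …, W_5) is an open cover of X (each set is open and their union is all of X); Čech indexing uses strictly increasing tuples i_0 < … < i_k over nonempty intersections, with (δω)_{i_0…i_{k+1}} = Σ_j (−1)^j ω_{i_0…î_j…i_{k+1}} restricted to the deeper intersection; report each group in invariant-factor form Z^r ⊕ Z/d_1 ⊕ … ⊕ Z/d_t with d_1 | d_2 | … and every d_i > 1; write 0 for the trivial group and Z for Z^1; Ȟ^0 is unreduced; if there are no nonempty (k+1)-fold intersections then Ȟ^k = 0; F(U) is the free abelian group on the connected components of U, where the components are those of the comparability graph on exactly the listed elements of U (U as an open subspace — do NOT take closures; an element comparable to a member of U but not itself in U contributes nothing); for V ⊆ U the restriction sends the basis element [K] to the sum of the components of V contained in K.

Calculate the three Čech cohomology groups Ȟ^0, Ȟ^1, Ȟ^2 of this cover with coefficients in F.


Ȟ^0(U;F) ≅ Z, Ȟ^1(U;F) ≅ Z^2 and Ȟ^2(U;F) ≅ 0

nerve simplices:
  W1={{q},{r},{s},{t},{p,q},{q,r},{q,s},{q,t},{q,u},{q,v},{r,s},{r,t},{r,u},{r,v},{s,t},{s,v},{p,q,v},{q,r,s},{q,r,u},{q,s,t},{r,s,v}} W2={{p},{v},{p,q},{p,v},{q,v},{r,v},{s,v},{u,v},{p,q,v},{r,s,v}} W3={{q},{s},{u},{p,q},{q,r},{q,s},{q,t},{q,u},{q,v},{r,s},{r,u},{s,t},{s,v},{u,v},{p,q,v},{q,r,s},{q,r,u},{q,s,t},{r,s,v}} W4={{q},{s},{p,q},{q,r},{q,s},{q,t},{q,u},{q,v},{r,s},{s,t},{s,v},{p,q,v},{q,r,s},{q,r,u},{q,s,t},{r,s,v}} W5={{s},{q,s},{r,s},{s,t},{s,v},{q,r,s},{q,s,t},{r,s,v}}
  W12={{p,q},{q,v},{r,v},{s,v},{p,q,v},{r,s,v}} W13={{q},{s},{p,q},{q,r},{q,s},{q,t},{q,u},{q,v},{r,s},{r,u},{s,t},{s,v},{p,q,v},{q,r,s},{q,r,u},{q,s,t},{r,s,v}} W14={{q},{s},{p,q},{q,r},{q,s},{q,t},{q,u},{q,v},{r,s},{s,t},{s,v},{p,q,v},{q,r,s},{q,r,u},{q,s,t},{r,s,v}} W15={{s},{q,s},{r,s},{s,t},{s,v},{q,r,s},{q,s,t},{r,s,v}} W23={{p,q},{q,v},{s,v},{u,v},{p,q,v},{r,s,v}} W24={{p,q},{q,v},{s,v},{p,q,v},{r,s,v}} W25={{s,v},{r,s,v}} W34={{q},{s},{p,q},{q,r},{q,s},{q,t},{q,u},{q,v},{r,s},{s,t},{s,v},{p,q,v},{q,r,s},{q,r,u},{q,s,t},{r,s,v}} W35={{s},{q,s},{r,s},{s,t},{s,v},{q,r,s},{q,s,t},{r,s,v}} W45={{s},{q,s},{r,s},{s,t},{s,v},{q,r,s},{q,s,t},{r,s,v}}
  W123={{p,q},{q,v},{s,v},{p,q,v},{r,s,v}} W124={{p,q},{q,v},{s,v},{p,q,v},{r,s,v}} W125={{s,v},{r,s,v}} W134={{q},{s},{p,q},{q,r},{q,s},{q,t},{q,u},{q,v},{r,s},{s,t},{s,v},{p,q,v},{q,r,s},{q,r,u},{q,s,t},{r,s,v}} W135={{s},{q,s},{r,s},{s,t},{s,v},{q,r,s},{q,s,t},{r,s,v}} W145={{s},{q,s},{r,s},{s,t},{s,v},{q,r,s},{q,s,t},{r,s,v}} W234={{p,q},{q,v},{s,v},{p,q,v},{r,s,v}} W235={{s,v},{r,s,v}} W245={{s,v},{r,s,v}} W345={{s},{q,s},{r,s},{s,t},{s,v},{q,r,s},{q,s,t},{r,s,v}}
  W1234={{p,q},{q,v},{s,v},{p,q,v},{r,s,v}} W1235={{s,v},{r,s,v}} W1245={{s,v},{r,s,v}} W1345={{s},{q,s},{r,s},{s,t},{s,v},{q,r,s},{q,s,t},{r,s,v}} W2345={{s,v},{r,s,v}}
  W12345={{s,v},{r,s,v}}
components per intersection:
  W1: {{q},{r},{s},{t},{p,q},{q,r},{q,s},{q,t},{q,u},{q,v},{r,s},{r,t},{r,u},{r,v},{s,t},{s,v},{p,q,v},{q,r,s},{q,r,u},{q,s,t},{r,s,v}}
  W2: {{p},{v},{p,q},{p,v},{q,v},{r,v},{s,v},{u,v},{p,q,v},{r,s,v}}
  W3: {{q},{s},{u},{p,q},{q,r},{q,s},{q,t},{q,u},{q,v},{r,s},{r,u},{s,t},{s,v},{u,v},{p,q,v},{q,r,s},{q,r,u},{q,s,t},{r,s,v}}
  W4: {{q},{s},{p,q},{q,r},{q,s},{q,t},{q,u},{q,v},{r,s},{s,t},{s,v},{p,q,v},{q,r,s},{q,r,u},{q,s,t},{r,s,v}}
  W5: {{s},{q,s},{r,s},{s,t},{s,v},{q,r,s},{q,s,t},{r,s,v}}
  W12: {{p,q},{q,v},{p,q,v}} {{r,v},{s,v},{r,s,v}}
  W13: {{q},{s},{p,q},{q,r},{q,s},{q,t},{q,u},{q,v},{r,s},{r,u},{s,t},{s,v},{p,q,v},{q,r,s},{q,r,u},{q,s,t},{r,s,v}}
  W14: {{q},{s},{p,q},{q,r},{q,s},{q,t},{q,u},{q,v},{r,s},{s,t},{s,v},{p,q,v},{q,r,s},{q,r,u},{q,s,t},{r,s,v}}
  W15: {{s},{q,s},{r,s},{s,t},{s,v},{q,r,s},{q,s,t},{r,s,v}}
  W23: {{p,q},{q,v},{p,q,v}} {{s,v},{r,s,v}} {{u,v}}
  W24: {{p,q},{q,v},{p,q,v}} {{s,v},{r,s,v}}
  W25: {{s,v},{r,s,v}}
  W34: {{q},{s},{p,q},{q,r},{q,s},{q,t},{q,u},{q,v},{r,s},{s,t},{s,v},{p,q,v},{q,r,s},{q,r,u},{q,s,t},{r,s,v}}
  W35: {{s},{q,s},{r,s},{s,t},{s,v},{q,r,s},{q,s,t},{r,s,v}}
  W45: {{s},{q,s},{r,s},{s,t},{s,v},{q,r,s},{q,s,t},{r,s,v}}
  W123: {{p,q},{q,v},{p,q,v}} {{s,v},{r,s,v}}
  W124: {{p,q},{q,v},{p,q,v}} {{s,v},{r,s,v}}
  W125: {{s,v},{r,s,v}}
  W134: {{q},{s},{p,q},{q,r},{q,s},{q,t},{q,u},{q,v},{r,s},{s,t},{s,v},{p,q,v},{q,r,s},{q,r,u},{q,s,t},{r,s,v}}
  W135: {{s},{q,s},{r,s},{s,t},{s,v},{q,r,s},{q,s,t},{r,s,v}}
  W145: {{s},{q,s},{r,s},{s,t},{s,v},{q,r,s},{q,s,t},{r,s,v}}
  W234: {{p,q},{q,v},{p,q,v}} {{s,v},{r,s,v}}
  W235: {{s,v},{r,s,v}}
  W245: {{s,v},{r,s,v}}
  W345: {{s},{q,s},{r,s},{s,t},{s,v},{q,r,s},{q,s,t},{r,s,v}}
  W1234: {{p,q},{q,v},{p,q,v}} {{s,v},{r,s,v}}
  W1235: {{s,v},{r,s,v}}
  W1245: {{s,v},{r,s,v}}
  W1345: {{s},{q,s},{r,s},{s,t},{s,v},{q,r,s},{q,s,t},{r,s,v}}
  W2345: {{s,v},{r,s,v}}
  W12345: {{s,v},{r,s,v}}
C dims 5,14,13,6; δ0: rk 4, SNF 1^4; δ1: rk 8, SNF 1^8; δ2: rk 5, SNF 1^5
degree 0: 5−4−0 = 1 → Ȟ^0 ≅ Z
degree 1: 14−8−4 = 2 → Ȟ^1 ≅ Z^2
degree 2: 13−5−8 = 0 → Ȟ^2 ≅ 0


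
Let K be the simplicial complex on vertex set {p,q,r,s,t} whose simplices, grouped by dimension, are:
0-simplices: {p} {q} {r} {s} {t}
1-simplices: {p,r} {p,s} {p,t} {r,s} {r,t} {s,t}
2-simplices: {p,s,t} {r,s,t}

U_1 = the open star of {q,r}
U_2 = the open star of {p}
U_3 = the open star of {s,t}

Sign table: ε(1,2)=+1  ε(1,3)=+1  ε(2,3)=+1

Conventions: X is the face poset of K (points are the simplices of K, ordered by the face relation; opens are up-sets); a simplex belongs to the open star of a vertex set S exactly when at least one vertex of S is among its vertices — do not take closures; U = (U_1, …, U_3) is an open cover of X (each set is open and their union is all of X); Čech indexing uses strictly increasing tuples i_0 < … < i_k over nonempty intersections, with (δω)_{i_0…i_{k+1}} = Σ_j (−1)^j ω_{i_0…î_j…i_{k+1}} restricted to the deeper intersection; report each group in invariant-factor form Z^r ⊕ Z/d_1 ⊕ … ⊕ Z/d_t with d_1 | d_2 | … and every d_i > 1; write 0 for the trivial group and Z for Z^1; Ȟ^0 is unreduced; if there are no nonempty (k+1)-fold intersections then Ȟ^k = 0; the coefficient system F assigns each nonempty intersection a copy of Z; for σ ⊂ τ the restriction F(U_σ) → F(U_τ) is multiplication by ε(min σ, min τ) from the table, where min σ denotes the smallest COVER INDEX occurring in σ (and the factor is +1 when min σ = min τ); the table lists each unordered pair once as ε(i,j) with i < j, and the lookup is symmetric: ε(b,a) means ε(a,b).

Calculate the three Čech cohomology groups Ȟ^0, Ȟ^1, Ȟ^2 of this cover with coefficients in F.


cover nerve:
  U1={{q},{r},{p,r},{r,s},{r,t},{r,s,t}} U2={{p},{p,r},{p,s},{p,t},{p,s,t}} U3={{s},{t},{p,s},{p,t},{r,s},{r,t},{s,t},{p,s,t},{r,s,t}}
  U12={{p,r}} U13={{r,s},{r,t},{r,s,t}} U23={{p,s},{p,t},{p,s,t}}
C dims 3,3; δ0: rk 2, SNF 1^2
Ȟ^0: (3−2)−0=1 ⇒ Z
Ȟ^1: (3−0)−2=1 ⇒ Z
Ȟ^2: (0−0)−0=0 ⇒ 0

Ȟ^0 ≅ Z,  Ȟ^1 ≅ Z,  Ȟ^2 ≅ 0


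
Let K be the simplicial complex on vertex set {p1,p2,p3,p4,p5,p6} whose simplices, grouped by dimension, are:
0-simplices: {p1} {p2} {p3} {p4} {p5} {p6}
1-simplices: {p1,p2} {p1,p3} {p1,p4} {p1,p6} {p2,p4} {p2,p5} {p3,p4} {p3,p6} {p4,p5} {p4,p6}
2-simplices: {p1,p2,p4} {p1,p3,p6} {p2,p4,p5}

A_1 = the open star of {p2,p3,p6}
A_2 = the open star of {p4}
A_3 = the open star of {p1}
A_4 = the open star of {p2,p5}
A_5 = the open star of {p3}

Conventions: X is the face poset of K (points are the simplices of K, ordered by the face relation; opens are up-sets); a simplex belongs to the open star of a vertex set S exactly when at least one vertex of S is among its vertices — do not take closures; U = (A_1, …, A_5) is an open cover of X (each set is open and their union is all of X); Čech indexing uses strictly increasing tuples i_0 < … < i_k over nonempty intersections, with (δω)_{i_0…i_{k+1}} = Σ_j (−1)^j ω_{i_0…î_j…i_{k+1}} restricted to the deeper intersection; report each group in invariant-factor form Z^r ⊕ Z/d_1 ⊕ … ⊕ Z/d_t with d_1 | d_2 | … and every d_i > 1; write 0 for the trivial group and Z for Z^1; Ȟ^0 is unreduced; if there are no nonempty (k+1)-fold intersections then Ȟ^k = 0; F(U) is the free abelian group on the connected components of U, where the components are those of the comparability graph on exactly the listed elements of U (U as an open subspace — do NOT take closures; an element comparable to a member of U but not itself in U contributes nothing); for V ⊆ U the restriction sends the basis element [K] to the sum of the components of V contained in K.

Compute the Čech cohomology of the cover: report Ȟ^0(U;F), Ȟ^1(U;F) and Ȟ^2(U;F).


cover nerve:
  A1={{p2},{p3},{p6},{p1,p2},{p1,p3},{p1,p6},{p2,p4},{p2,p5},{p3,p4},{p3,p6},{p4,p6},{p1,p2,p4},{p1,p3,p6},{p2,p4,p5}} A2={{p4},{p1,p4},{p2,p4},{p3,p4},{p4,p5},{p4,p6},{p1,p2,p4},{p2,p4,p5}} A3={{p1},{p1,p2},{p1,p3},{p1,p4},{p1,p6},{p1,p2,p4},{p1,p3,p6}} A4={{p2},{p5},{p1,p2},{p2,p4},{p2,p5},{p4,p5},{p1,p2,p4},{p2,p4,p5}} A5={{p3},{p1,p3},{p3,p4},{p3,p6},{p1,p3,p6}}
  A12={{p2,p4},{p3,p4},{p4,p6},{p1,p2,p4},{p2,p4,p5}} A13={{p1,p2},{p1,p3},{p1,p6},{p1,p2,p4},{p1,p3,p6}} A14={{p2},{p1,p2},{p2,p4},{p2,p5},{p1,p2,p4},{p2,p4,p5}} A15={{p3},{p1,p3},{p3,p4},{p3,p6},{p1,p3,p6}} A23={{p1,p4},{p1,p2,p4}} A24={{p2,p4},{p4,p5},{p1,p2,p4},{p2,p4,p5}} A25={{p3,p4}} A34={{p1,p2},{p1,p2,p4}} A35={{p1,p3},{p1,p3,p6}}
  A123={{p1,p2,p4}} A124={{p2,p4},{p1,p2,p4},{p2,p4,p5}} A125={{p3,p4}} A134={{p1,p2},{p1,p2,p4}} A135={{p1,p3},{p1,p3,p6}} A234={{p1,p2,p4}}
  A1234={{p1,p2,p4}}
components per intersection:
  A1: {{p2},{p1,p2},{p2,p4},{p2,p5},{p1,p2,p4},{p2,p4,p5}} {{p3},{p6},{p1,p3},{p1,p6},{p3,p4},{p3,p6},{p4,p6},{p1,p3,p6}}
  A2: {{p4},{p1,p4},{p2,p4},{p3,p4},{p4,p5},{p4,p6},{p1,p2,p4},{p2,p4,p5}}
  A3: {{p1},{p1,p2},{p1,p3},{p1,p4},{p1,p6},{p1,p2,p4},{p1,p3,p6}}
  A4: {{p2},{p5},{p1,p2},{p2,p4},{p2,p5},{p4,p5},{p1,p2,p4},{p2,p4,p5}}
  A5: {{p3},{p1,p3},{p3,p4},{p3,p6},{p1,p3,p6}}
  A12: {{p2,p4},{p1,p2,p4},{p2,p4,p5}} {{p3,p4}} {{p4,p6}}
  A13: {{p1,p2},{p1,p2,p4}} {{p1,p3},{p1,p6},{p1,p3,p6}}
  A14: {{p2},{p1,p2},{p2,p4},{p2,p5},{p1,p2,p4},{p2,p4,p5}}
  A15: {{p3},{p1,p3},{p3,p4},{p3,p6},{p1,p3,p6}}
  A23: {{p1,p4},{p1,p2,p4}}
  A24: {{p2,p4},{p4,p5},{p1,p2,p4},{p2,p4,p5}}
  A25: {{p3,p4}}
  A34: {{p1,p2},{p1,p2,p4}}
  A35: {{p1,p3},{p1,p3,p6}}
  A123: {{p1,p2,p4}}
  A124: {{p2,p4},{p1,p2,p4},{p2,p4,p5}}
  A125: {{p3,p4}}
  A134: {{p1,p2},{p1,p2,p4}}
  A135: {{p1,p3},{p1,p3,p6}}
  A234: {{p1,p2,p4}}
  A1234: {{p1,p2,p4}}
C dims 6,12,6,1; δ0: rk 5, SNF 1^5; δ1: rk 5, SNF 1^5; δ2: rk 1, SNF 1^1
Ȟ^0: (6−5)−0=1 ⇒ Z
Ȟ^1: (12−5)−5=2 ⇒ Z^2
Ȟ^2: (6−1)−5=0 ⇒ 0

Ȟ^0 ≅ Z; Ȟ^1 ≅ Z^2; Ȟ^2 ≅ 0


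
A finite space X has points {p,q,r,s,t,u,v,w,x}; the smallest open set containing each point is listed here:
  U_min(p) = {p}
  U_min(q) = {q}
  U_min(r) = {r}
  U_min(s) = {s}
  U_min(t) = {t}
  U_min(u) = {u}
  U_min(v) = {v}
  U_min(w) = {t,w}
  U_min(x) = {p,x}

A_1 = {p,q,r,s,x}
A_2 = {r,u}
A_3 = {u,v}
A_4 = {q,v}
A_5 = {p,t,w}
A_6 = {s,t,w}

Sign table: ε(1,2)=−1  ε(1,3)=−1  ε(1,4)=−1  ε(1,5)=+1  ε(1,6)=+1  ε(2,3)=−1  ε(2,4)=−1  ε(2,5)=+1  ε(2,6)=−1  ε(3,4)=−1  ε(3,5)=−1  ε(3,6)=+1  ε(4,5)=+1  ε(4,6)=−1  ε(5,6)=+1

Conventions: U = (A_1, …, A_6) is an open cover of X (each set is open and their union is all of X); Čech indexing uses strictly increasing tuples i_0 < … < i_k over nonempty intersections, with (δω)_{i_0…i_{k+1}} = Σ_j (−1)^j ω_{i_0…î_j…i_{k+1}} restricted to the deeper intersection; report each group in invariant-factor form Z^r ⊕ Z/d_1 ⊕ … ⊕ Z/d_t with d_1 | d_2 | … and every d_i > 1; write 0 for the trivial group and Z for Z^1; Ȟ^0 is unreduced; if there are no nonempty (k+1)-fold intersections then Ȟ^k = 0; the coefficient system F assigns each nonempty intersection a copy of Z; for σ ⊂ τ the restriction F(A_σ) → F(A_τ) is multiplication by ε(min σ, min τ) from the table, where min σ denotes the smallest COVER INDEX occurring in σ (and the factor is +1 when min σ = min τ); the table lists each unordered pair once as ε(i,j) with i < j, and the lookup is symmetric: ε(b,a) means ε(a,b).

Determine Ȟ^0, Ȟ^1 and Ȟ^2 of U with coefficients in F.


nerve simplices:
  A12={r} A14={q} A15={p} A16={s} A23={u} A34={v} A56={t,w}
C dims 6,7; δ0: rk 5, SNF 1^5
degree 0: 6−5−0 = 1 → Ȟ^0 ≅ Z
degree 1: 7−0−5 = 2 → Ȟ^1 ≅ Z^2
degree 2: 0−0−0 = 0 → Ȟ^2 ≅ 0

Ȟ^0 = Z, Ȟ^1 = Z^2 and Ȟ^2 = 0


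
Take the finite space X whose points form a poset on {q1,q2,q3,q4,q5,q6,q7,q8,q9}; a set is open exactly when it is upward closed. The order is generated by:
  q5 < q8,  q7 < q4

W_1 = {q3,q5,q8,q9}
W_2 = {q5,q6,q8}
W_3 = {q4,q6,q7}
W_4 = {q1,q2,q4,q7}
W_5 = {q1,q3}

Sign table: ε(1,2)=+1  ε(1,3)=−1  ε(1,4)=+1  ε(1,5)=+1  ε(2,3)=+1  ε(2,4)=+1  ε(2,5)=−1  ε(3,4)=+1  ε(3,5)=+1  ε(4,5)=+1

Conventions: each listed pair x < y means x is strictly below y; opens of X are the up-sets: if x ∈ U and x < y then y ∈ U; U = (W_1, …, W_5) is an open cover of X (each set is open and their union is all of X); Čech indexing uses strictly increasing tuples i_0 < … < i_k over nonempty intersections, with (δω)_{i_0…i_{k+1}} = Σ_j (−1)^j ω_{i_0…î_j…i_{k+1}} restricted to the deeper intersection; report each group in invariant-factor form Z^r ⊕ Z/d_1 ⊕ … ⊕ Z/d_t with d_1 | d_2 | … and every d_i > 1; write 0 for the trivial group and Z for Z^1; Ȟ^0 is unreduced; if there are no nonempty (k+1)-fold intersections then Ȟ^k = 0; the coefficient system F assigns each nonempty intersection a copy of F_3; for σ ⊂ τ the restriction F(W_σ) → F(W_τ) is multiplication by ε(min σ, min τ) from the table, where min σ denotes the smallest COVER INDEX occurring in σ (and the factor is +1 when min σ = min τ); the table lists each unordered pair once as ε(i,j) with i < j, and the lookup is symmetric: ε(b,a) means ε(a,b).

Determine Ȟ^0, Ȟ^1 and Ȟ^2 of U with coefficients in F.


Ȟ^0 ≅ Z/3, Ȟ^1 ≅ Z/3, Ȟ^2 ≅ 0

cover nerve:
  W12={q5,q8} W15={q3} W23={q6} W34={q4,q7} W45={q1}
C dims 5,5; δ0: rk_F3 4
Ȟ^0: (5−4)−0=1 ⇒ Z/3
Ȟ^1: (5−0)−4=1 ⇒ Z/3
Ȟ^2: (0−0)−0=0 ⇒ 0


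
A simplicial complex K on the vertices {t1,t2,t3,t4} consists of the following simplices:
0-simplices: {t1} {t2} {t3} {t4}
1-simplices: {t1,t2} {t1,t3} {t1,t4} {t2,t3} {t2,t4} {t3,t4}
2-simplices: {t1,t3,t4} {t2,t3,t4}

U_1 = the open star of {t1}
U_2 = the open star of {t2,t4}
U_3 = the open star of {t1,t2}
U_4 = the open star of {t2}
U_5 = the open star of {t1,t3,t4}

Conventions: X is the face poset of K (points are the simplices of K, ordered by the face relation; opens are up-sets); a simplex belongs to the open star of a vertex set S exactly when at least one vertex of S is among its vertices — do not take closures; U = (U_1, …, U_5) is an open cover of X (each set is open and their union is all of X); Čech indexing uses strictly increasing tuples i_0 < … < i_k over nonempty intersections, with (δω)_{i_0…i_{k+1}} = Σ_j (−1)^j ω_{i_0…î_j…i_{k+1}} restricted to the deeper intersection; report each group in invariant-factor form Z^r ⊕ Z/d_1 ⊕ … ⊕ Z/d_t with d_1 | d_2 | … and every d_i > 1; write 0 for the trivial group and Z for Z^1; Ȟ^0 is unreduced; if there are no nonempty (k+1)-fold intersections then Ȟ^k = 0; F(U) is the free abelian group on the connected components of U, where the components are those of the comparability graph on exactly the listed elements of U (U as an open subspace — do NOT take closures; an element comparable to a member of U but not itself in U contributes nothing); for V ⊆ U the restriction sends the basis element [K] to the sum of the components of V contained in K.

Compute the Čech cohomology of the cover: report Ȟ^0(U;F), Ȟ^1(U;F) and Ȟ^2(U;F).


Ȟ^0(U;F) ≅ Z,  Ȟ^1(U;F) ≅ Z,  Ȟ^2(U;F) ≅ 0

cover nerve:
  U1={{t1},{t1,t2},{t1,t3},{t1,t4},{t1,t3,t4}} U2={{t2},{t4},{t1,t2},{t1,t4},{t2,t3},{t2,t4},{t3,t4},{t1,t3,t4},{t2,t3,t4}} U3={{t1},{t2},{t1,t2},{t1,t3},{t1,t4},{t2,t3},{t2,t4},{t1,t3,t4},{t2,t3,t4}} U4={{t2},{t1,t2},{t2,t3},{t2,t4},{t2,t3,t4}} U5={{t1},{t3},{t4},{t1,t2},{t1,t3},{t1,t4},{t2,t3},{t2,t4},{t3,t4},{t1,t3,t4},{t2,t3,t4}}
  U12={{t1,t2},{t1,t4},{t1,t3,t4}} U13={{t1},{t1,t2},{t1,t3},{t1,t4},{t1,t3,t4}} U14={{t1,t2}} U15={{t1},{t1,t2},{t1,t3},{t1,t4},{t1,t3,t4}} U23={{t2},{t1,t2},{t1,t4},{t2,t3},{t2,t4},{t1,t3,t4},{t2,t3,t4}} U24={{t2},{t1,t2},{t2,t3},{t2,t4},{t2,t3,t4}} U25={{t4},{t1,t2},{t1,t4},{t2,t3},{t2,t4},{t3,t4},{t1,t3,t4},{t2,t3,t4}} U34={{t2},{t1,t2},{t2,t3},{t2,t4},{t2,t3,t4}} U35={{t1},{t1,t2},{t1,t3},{t1,t4},{t2,t3},{t2,t4},{t1,t3,t4},{t2,t3,t4}} U45={{t1,t2},{t2,t3},{t2,t4},{t2,t3,t4}}
  U123={{t1,t2},{t1,t4},{t1,t3,t4}} U124={{t1,t2}} U125={{t1,t2},{t1,t4},{t1,t3,t4}} U134={{t1,t2}} U135={{t1},{t1,t2},{t1,t3},{t1,t4},{t1,t3,t4}} U145={{t1,t2}} U234={{t2},{t1,t2},{t2,t3},{t2,t4},{t2,t3,t4}} U235={{t1,t2},{t1,t4},{t2,t3},{t2,t4},{t1,t3,t4},{t2,t3,t4}} U245={{t1,t2},{t2,t3},{t2,t4},{t2,t3,t4}} U345={{t1,t2},{t2,t3},{t2,t4},{t2,t3,t4}}
  U1234={{t1,t2}} U1235={{t1,t2},{t1,t4},{t1,t3,t4}} U1245={{t1,t2}} U1345={{t1,t2}} U2345={{t1,t2},{t2,t3},{t2,t4},{t2,t3,t4}}
  U12345={{t1,t2}}
components per intersection:
  U1: {{t1},{t1,t2},{t1,t3},{t1,t4},{t1,t3,t4}}
  U2: {{t2},{t4},{t1,t2},{t1,t4},{t2,t3},{t2,t4},{t3,t4},{t1,t3,t4},{t2,t3,t4}}
  U3: {{t1},{t2},{t1,t2},{t1,t3},{t1,t4},{t2,t3},{t2,t4},{t1,t3,t4},{t2,t3,t4}}
  U4: {{t2},{t1,t2},{t2,t3},{t2,t4},{t2,t3,t4}}
  U5: {{t1},{t3},{t4},{t1,t2},{t1,t3},{t1,t4},{t2,t3},{t2,t4},{t3,t4},{t1,t3,t4},{t2,t3,t4}}
  U12: {{t1,t2}} {{t1,t4},{t1,t3,t4}}
  U13: {{t1},{t1,t2},{t1,t3},{t1,t4},{t1,t3,t4}}
  U14: {{t1,t2}}
  U15: {{t1},{t1,t2},{t1,t3},{t1,t4},{t1,t3,t4}}
  U23: {{t2},{t1,t2},{t2,t3},{t2,t4},{t2,t3,t4}} {{t1,t4},{t1,t3,t4}}
  U24: {{t2},{t1,t2},{t2,t3},{t2,t4},{t2,t3,t4}}
  U25: {{t4},{t1,t4},{t2,t3},{t2,t4},{t3,t4},{t1,t3,t4},{t2,t3,t4}} {{t1,t2}}
  U34: {{t2},{t1,t2},{t2,t3},{t2,t4},{t2,t3,t4}}
  U35: {{t1},{t1,t2},{t1,t3},{t1,t4},{t1,t3,t4}} {{t2,t3},{t2,t4},{t2,t3,t4}}
  U45: {{t1,t2}} {{t2,t3},{t2,t4},{t2,t3,t4}}
  U123: {{t1,t2}} {{t1,t4},{t1,t3,t4}}
  U124: {{t1,t2}}
  U125: {{t1,t2}} {{t1,t4},{t1,t3,t4}}
  U134: {{t1,t2}}
  U135: {{t1},{t1,t2},{t1,t3},{t1,t4},{t1,t3,t4}}
  U145: {{t1,t2}}
  U234: {{t2},{t1,t2},{t2,t3},{t2,t4},{t2,t3,t4}}
  U235: {{t1,t2}} {{t1,t4},{t1,t3,t4}} {{t2,t3},{t2,t4},{t2,t3,t4}}
  U245: {{t1,t2}} {{t2,t3},{t2,t4},{t2,t3,t4}}
  U345: {{t1,t2}} {{t2,t3},{t2,t4},{t2,t3,t4}}
  U1234: {{t1,t2}}
  U1235: {{t1,t2}} {{t1,t4},{t1,t3,t4}}
  U1245: {{t1,t2}}
  U1345: {{t1,t2}}
  U2345: {{t1,t2}} {{t2,t3},{t2,t4},{t2,t3,t4}}
  U12345: {{t1,t2}}
C dims 5,15,16,7; δ0: rk 4, SNF 1^4; δ1: rk 10, SNF 1^10; δ2: rk 6, SNF 1^6
Ȟ^0: (5−4)−0=1 ⇒ Z
Ȟ^1: (15−10)−4=1 ⇒ Z
Ȟ^2: (16−6)−10=0 ⇒ 0


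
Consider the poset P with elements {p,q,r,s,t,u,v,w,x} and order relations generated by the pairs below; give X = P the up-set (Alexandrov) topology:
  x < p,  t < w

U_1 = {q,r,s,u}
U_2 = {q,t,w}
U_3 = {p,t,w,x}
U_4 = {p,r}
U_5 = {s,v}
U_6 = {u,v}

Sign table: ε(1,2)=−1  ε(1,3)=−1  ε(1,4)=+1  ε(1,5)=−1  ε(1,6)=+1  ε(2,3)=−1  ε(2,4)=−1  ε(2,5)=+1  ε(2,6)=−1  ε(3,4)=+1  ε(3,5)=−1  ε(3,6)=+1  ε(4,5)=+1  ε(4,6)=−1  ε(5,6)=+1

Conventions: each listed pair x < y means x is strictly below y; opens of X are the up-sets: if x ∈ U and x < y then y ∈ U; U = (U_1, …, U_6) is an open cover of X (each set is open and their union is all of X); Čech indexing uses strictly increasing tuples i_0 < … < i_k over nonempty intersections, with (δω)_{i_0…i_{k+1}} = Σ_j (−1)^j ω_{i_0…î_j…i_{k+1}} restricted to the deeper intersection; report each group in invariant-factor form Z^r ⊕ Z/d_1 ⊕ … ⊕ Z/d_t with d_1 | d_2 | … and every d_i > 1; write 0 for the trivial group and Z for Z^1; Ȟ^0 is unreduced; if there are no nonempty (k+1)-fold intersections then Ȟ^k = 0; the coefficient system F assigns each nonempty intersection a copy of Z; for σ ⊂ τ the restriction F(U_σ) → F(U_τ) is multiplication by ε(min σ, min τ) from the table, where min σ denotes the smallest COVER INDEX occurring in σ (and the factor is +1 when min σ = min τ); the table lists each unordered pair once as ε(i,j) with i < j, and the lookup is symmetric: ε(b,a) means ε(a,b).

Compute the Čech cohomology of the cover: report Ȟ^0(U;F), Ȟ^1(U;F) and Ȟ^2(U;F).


Ȟ^0(U;F) ≅ 0,  Ȟ^1(U;F) ≅ Z ⊕ Z/2,  Ȟ^2(U;F) ≅ 0

nonempty overlaps:
  U12={q} U14={r} U15={s} U16={u} U23={t,w} U34={p} U56={v}
C dims 6,7; δ0: rk 6, SNF 1^5·2
degree 0: 6−6−0 = 0 → Ȟ^0 ≅ 0
degree 1: 7−0−6 = 1 plus torsion [2] → Ȟ^1 ≅ Z ⊕ Z/2
degree 2: 0−0−0 = 0 → Ȟ^2 ≅ 0


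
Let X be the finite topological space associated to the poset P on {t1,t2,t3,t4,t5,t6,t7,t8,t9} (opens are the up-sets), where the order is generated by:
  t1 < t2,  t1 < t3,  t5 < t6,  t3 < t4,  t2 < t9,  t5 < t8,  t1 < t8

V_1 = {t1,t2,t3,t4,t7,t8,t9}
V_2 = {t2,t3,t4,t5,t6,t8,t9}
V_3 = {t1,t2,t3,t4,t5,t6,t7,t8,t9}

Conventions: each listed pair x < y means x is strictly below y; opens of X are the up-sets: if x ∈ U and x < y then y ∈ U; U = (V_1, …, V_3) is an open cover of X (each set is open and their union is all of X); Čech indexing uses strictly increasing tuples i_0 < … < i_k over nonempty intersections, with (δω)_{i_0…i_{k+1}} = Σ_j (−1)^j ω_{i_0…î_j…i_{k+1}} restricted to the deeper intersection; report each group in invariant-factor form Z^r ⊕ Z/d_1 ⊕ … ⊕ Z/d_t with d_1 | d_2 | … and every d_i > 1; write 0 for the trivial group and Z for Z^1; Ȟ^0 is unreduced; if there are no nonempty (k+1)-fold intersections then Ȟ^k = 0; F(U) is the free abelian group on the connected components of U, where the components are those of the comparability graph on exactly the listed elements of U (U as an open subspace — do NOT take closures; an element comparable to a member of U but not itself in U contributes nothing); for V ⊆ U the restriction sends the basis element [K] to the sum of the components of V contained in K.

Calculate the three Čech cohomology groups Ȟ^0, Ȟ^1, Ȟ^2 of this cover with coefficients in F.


Ȟ^0 = Z^2,  Ȟ^1 = 0,  Ȟ^2 = 0

nonempty overlaps:
  V12={t2,t3,t4,t8,t9} V13={t1,t2,t3,t4,t7,t8,t9} V23={t2,t3,t4,t5,t6,t8,t9}
  V123={t2,t3,t4,t8,t9}
components per intersection:
  V1: {t1,t2,t3,t4,t8,t9} {t7}
  V2: {t2,t9} {t3,t4} {t5,t6,t8}
  V3: {t1,t2,t3,t4,t5,t6,t8,t9} {t7}
  V12: {t2,t9} {t3,t4} {t8}
  V13: {t1,t2,t3,t4,t8,t9} {t7}
  V23: {t2,t9} {t3,t4} {t5,t6,t8}
  V123: {t2,t9} {t3,t4} {t8}
C dims 7,8,3; δ0: rk 5, SNF 1^5; δ1: rk 3, SNF 1^3
degree 0: 7−5−0 = 2 → Ȟ^0 ≅ Z^2
degree 1: 8−3−5 = 0 → Ȟ^1 ≅ 0
degree 2: 3−0−3 = 0 → Ȟ^2 ≅ 0


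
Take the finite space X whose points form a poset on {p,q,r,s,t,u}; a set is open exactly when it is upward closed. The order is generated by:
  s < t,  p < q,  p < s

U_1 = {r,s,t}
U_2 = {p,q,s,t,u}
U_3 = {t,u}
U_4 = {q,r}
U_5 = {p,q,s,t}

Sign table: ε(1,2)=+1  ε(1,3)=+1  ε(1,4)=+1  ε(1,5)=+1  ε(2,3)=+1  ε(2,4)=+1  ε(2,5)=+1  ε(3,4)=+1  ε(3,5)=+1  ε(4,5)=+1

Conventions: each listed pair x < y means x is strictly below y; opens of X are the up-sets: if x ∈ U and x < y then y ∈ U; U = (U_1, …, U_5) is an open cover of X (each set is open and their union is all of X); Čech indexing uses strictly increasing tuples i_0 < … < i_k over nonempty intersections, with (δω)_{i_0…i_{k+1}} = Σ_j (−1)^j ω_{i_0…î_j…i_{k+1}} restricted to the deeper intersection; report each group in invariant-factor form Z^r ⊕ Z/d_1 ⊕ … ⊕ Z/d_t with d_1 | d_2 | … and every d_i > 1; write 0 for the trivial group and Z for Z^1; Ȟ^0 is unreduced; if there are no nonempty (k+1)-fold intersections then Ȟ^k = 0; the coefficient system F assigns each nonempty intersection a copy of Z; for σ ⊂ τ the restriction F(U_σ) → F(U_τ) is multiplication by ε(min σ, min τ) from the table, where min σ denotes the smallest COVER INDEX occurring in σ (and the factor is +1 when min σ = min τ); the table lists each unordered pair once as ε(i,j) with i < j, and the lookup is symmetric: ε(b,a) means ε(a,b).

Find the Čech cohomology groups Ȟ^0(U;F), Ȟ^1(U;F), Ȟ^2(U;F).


nonempty overlaps:
  U12={s,t} U13={t} U14={r} U15={s,t} U23={t,u} U24={q} U25={p,q,s,t} U35={t} U45={q}
  U123={t} U125={s,t} U135={t} U235={t} U245={q}
  U1235={t}
C dims 5,9,5,1; δ0: rk 4, SNF 1^4; δ1: rk 4, SNF 1^4; δ2: rk 1, SNF 1^1
degree 0: 5−4−0 = 1 → Ȟ^0 ≅ Z
degree 1: 9−4−4 = 1 → Ȟ^1 ≅ Z
degree 2: 5−1−4 = 0 → Ȟ^2 ≅ 0

Ȟ^0(U;F) ≅ Z,  Ȟ^1(U;F) ≅ Z,  Ȟ^2(U;F) ≅ 0


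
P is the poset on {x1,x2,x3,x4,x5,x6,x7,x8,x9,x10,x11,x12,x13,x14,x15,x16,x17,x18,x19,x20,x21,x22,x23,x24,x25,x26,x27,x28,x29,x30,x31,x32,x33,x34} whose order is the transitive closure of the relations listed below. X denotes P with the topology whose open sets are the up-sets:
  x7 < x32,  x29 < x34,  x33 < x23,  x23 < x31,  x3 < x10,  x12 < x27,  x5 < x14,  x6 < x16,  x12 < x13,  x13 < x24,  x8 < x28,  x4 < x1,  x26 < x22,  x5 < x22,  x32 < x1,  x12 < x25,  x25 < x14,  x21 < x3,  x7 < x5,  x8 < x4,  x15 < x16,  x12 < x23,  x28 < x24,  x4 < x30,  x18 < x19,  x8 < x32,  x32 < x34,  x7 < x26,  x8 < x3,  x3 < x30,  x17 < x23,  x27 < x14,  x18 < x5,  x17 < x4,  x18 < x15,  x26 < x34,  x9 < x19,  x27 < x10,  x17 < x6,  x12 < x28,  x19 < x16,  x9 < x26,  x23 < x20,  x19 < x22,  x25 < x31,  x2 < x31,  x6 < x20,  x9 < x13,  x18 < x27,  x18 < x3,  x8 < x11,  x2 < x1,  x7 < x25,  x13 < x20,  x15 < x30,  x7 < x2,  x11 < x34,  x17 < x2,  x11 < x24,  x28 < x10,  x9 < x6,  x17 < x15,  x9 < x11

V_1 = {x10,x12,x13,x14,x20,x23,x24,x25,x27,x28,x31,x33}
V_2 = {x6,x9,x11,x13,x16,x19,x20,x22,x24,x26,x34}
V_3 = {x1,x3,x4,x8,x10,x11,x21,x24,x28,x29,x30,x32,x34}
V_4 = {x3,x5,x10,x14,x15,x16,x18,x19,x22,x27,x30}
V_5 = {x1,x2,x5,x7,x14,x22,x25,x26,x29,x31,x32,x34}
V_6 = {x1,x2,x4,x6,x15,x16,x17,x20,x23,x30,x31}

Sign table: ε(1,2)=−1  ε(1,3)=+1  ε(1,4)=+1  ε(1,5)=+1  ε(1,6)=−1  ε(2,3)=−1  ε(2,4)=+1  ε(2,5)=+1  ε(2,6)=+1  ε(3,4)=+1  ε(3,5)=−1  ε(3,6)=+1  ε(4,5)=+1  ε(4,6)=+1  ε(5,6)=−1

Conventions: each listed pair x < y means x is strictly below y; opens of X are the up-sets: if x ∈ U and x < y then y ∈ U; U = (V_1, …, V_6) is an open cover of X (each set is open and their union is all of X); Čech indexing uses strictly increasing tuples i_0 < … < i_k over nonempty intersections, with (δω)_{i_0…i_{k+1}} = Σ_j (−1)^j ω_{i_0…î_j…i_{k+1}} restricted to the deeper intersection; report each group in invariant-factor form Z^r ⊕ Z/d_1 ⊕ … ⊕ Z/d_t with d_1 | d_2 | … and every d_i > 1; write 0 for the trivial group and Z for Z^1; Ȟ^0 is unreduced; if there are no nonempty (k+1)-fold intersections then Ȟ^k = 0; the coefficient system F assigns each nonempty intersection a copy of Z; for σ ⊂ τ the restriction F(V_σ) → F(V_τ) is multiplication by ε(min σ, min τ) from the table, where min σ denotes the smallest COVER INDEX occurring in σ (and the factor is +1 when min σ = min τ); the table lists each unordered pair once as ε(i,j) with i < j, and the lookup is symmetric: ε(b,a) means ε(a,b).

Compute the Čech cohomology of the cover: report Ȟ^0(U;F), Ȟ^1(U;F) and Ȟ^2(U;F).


nonempty intersections:
  V12={x13,x20,x24} V13={x10,x24,x28} V14={x10,x14,x27} V15={x14,x25,x31} V16={x20,x23,x31} V23={x11,x24,x34} V24={x16,x19,x22} V25={x22,x26,x34} V26={x6,x16,x20} V34={x3,x10,x30} V35={x1,x29,x32,x34} V36={x1,x4,x30} V45={x5,x14,x22} V46={x15,x16,x30} V56={x1,x2,x31}
  V123={x24} V126={x20} V134={x10} V145={x14} V156={x31} V235={x34} V245={x22} V246={x16} V346={x30} V356={x1}
C dims 6,15,10; δ0: rk 6, SNF 1^5·2; δ1: rk 9, SNF 1^9
Ȟ^0: (6−6)−0=0 ⇒ 0
Ȟ^1: (15−9)−6=0 plus torsion [2] ⇒ Z/2
Ȟ^2: (10−0)−9=1 ⇒ Z

Ȟ^0(U;F) ≅ 0,  Ȟ^1(U;F) ≅ Z/2,  Ȟ^2(U;F) ≅ Z


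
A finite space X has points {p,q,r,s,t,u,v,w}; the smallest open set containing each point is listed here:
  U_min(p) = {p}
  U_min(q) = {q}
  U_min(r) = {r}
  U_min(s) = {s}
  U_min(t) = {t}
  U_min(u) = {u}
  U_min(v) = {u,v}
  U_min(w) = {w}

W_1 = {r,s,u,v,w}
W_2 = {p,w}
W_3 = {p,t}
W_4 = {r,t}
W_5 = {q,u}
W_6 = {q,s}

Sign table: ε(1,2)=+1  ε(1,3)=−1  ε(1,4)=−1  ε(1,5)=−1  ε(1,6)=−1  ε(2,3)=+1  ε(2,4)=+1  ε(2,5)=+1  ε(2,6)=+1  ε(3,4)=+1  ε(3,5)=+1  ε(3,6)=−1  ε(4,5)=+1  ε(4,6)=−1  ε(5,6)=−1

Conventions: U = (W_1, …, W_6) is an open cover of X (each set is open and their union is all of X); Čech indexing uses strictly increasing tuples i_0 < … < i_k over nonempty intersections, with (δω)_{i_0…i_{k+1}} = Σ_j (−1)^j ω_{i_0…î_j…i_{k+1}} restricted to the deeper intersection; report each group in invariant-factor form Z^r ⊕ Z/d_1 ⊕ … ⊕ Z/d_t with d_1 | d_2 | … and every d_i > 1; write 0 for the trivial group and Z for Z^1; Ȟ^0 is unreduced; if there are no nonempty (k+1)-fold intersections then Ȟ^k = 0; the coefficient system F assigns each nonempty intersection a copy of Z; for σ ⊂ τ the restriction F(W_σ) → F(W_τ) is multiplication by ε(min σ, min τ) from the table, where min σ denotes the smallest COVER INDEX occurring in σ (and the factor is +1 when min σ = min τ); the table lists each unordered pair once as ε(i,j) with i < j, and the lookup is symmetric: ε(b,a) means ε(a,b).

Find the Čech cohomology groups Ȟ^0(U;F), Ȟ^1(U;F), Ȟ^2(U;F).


Ȟ^0 = 0, Ȟ^1 = Z ⊕ Z/2 and Ȟ^2 = 0

nonempty intersections:
  W12={w} W14={r} W15={u} W16={s} W23={p} W34={t} W56={q}
C dims 6,7; δ0: rk 6, SNF 1^5·2
Ȟ^0: (6−6)−0=0 ⇒ 0
Ȟ^1: (7−0)−6=1 plus torsion [2] ⇒ Z ⊕ Z/2
Ȟ^2: (0−0)−0=0 ⇒ 0


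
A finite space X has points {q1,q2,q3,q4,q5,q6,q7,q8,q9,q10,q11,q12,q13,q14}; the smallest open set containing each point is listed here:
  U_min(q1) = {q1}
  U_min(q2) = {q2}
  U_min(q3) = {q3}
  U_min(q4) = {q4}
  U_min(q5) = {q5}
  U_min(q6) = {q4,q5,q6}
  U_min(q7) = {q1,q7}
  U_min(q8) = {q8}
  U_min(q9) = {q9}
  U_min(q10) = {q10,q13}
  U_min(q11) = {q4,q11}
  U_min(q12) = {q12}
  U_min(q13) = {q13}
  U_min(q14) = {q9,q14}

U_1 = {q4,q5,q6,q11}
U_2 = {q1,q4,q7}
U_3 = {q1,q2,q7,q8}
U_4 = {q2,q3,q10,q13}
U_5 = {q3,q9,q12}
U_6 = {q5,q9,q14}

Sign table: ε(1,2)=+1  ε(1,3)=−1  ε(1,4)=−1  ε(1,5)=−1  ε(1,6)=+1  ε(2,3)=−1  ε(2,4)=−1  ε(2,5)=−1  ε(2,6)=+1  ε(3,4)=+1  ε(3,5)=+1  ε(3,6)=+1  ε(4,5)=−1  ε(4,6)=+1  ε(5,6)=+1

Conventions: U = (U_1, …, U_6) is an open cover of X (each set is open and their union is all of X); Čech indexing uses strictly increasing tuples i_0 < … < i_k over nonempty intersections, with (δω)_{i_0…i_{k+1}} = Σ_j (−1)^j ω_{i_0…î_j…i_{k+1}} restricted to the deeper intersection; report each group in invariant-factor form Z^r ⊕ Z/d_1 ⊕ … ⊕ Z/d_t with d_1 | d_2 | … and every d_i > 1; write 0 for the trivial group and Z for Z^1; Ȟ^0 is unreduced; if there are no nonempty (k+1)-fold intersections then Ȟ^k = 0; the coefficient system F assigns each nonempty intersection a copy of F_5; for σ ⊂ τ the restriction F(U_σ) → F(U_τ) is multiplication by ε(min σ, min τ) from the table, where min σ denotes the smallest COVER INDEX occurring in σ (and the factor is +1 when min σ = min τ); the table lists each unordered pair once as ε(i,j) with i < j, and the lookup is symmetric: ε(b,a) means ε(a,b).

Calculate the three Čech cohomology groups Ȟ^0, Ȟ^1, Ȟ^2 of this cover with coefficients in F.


cover nerve:
  U12={q4} U16={q5} U23={q1,q7} U34={q2} U45={q3} U56={q9}
C dims 6,6; δ0: rk_F5 5
Ȟ^0: (6−5)−0=1 ⇒ Z/5
Ȟ^1: (6−0)−5=1 ⇒ Z/5
Ȟ^2: (0−0)−0=0 ⇒ 0

Ȟ^0 = Z/5, Ȟ^1 = Z/5 and Ȟ^2 = 0


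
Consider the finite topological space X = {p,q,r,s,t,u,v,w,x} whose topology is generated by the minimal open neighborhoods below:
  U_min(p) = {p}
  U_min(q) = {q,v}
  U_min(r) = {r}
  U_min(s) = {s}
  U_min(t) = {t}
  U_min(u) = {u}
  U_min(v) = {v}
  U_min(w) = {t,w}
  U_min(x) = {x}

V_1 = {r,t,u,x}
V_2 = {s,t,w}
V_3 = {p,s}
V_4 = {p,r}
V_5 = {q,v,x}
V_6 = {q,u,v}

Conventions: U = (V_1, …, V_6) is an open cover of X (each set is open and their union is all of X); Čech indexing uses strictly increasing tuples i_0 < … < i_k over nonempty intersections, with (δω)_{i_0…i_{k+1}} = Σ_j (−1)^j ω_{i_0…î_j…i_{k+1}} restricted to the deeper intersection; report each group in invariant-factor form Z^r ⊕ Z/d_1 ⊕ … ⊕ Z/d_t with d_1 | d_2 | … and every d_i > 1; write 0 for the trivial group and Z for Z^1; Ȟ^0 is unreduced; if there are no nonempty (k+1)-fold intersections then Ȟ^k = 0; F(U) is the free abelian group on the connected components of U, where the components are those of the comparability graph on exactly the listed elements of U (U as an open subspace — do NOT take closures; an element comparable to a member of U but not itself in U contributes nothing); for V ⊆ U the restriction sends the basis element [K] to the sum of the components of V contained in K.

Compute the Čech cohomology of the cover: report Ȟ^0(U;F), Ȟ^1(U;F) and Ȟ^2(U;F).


Ȟ^0 ≅ Z^7, Ȟ^1 ≅ 0, Ȟ^2 ≅ 0

cover nerve:
  V12={t} V14={r} V15={x} V16={u} V23={s} V34={p} V56={q,v}
components per intersection:
  V1: {r} {t} {u} {x}
  V2: {s} {t,w}
  V3: {p} {s}
  V4: {p} {r}
  V5: {q,v} {x}
  V6: {q,v} {u}
  V12: {t}
  V14: {r}
  V15: {x}
  V16: {u}
  V23: {s}
  V34: {p}
  V56: {q,v}
C dims 14,7; δ0: rk 7, SNF 1^7
Ȟ^0: (14−7)−0=7 ⇒ Z^7
Ȟ^1: (7−0)−7=0 ⇒ 0
Ȟ^2: (0−0)−0=0 ⇒ 0


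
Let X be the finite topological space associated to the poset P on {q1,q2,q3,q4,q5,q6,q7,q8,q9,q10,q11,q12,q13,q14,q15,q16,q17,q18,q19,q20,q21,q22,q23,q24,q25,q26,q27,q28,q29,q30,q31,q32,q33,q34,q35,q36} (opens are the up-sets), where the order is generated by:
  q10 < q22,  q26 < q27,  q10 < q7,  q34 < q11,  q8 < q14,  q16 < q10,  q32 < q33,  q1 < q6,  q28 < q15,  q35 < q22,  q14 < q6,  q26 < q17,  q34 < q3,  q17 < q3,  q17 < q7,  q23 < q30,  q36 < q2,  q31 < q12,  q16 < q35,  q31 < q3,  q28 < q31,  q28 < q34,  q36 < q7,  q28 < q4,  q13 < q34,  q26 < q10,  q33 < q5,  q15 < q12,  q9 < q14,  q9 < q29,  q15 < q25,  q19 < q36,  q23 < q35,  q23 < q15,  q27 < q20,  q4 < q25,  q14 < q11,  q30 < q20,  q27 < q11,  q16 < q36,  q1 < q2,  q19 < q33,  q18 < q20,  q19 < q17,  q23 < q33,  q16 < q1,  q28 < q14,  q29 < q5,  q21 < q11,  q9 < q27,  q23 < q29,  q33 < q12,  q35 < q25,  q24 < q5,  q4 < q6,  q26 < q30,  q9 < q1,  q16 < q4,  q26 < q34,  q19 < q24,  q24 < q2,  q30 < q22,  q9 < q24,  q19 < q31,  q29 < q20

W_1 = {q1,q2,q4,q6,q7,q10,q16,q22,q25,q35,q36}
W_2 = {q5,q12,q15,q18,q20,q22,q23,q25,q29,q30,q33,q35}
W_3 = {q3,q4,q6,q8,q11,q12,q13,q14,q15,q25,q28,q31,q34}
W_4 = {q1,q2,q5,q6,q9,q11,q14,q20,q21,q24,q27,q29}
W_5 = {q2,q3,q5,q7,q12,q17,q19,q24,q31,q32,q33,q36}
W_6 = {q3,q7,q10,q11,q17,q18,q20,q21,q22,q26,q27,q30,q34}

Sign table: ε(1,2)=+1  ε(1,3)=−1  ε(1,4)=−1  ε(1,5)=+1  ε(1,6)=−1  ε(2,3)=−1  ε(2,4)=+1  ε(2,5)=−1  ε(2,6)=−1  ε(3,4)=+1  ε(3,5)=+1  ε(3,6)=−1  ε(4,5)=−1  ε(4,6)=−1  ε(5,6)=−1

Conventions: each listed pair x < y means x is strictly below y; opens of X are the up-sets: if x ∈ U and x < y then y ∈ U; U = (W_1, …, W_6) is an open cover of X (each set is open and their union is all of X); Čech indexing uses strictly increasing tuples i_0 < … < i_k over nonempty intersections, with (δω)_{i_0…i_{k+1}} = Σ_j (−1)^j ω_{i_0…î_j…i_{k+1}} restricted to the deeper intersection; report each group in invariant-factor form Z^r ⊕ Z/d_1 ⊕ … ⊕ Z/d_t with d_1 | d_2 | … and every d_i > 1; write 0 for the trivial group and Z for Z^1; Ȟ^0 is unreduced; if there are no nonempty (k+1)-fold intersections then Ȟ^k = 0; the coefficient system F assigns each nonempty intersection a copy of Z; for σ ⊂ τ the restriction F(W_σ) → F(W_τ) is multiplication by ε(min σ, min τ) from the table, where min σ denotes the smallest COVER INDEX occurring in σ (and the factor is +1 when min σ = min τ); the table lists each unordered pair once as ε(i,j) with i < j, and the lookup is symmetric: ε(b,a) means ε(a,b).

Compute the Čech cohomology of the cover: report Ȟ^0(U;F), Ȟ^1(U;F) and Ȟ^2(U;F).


Ȟ^0(U;F) ≅ 0; Ȟ^1(U;F) ≅ Z/2; Ȟ^2(U;F) ≅ Z

nerve simplices:
  W12={q22,q25,q35} W13={q4,q6,q25} W14={q1,q2,q6} W15={q2,q7,q36} W16={q7,q10,q22} W23={q12,q15,q25} W24={q5,q20,q29} W25={q5,q12,q33} W26={q18,q20,q22,q30} W34={q6,q11,q14} W35={q3,q12,q31} W36={q3,q11,q34} W45={q2,q5,q24} W46={q11,q20,q21,q27} W56={q3,q7,q17}
  W123={q25} W126={q22} W134={q6} W145={q2} W156={q7} W235={q12} W245={q5} W246={q20} W346={q11} W356={q3}
C dims 6,15,10; δ0: rk 6, SNF 1^5·2; δ1: rk 9, SNF 1^9
degree 0: 6−6−0 = 0 → Ȟ^0 ≅ 0
degree 1: 15−9−6 = 0 plus torsion [2] → Ȟ^1 ≅ Z/2
degree 2: 10−0−9 = 1 → Ȟ^2 ≅ Z


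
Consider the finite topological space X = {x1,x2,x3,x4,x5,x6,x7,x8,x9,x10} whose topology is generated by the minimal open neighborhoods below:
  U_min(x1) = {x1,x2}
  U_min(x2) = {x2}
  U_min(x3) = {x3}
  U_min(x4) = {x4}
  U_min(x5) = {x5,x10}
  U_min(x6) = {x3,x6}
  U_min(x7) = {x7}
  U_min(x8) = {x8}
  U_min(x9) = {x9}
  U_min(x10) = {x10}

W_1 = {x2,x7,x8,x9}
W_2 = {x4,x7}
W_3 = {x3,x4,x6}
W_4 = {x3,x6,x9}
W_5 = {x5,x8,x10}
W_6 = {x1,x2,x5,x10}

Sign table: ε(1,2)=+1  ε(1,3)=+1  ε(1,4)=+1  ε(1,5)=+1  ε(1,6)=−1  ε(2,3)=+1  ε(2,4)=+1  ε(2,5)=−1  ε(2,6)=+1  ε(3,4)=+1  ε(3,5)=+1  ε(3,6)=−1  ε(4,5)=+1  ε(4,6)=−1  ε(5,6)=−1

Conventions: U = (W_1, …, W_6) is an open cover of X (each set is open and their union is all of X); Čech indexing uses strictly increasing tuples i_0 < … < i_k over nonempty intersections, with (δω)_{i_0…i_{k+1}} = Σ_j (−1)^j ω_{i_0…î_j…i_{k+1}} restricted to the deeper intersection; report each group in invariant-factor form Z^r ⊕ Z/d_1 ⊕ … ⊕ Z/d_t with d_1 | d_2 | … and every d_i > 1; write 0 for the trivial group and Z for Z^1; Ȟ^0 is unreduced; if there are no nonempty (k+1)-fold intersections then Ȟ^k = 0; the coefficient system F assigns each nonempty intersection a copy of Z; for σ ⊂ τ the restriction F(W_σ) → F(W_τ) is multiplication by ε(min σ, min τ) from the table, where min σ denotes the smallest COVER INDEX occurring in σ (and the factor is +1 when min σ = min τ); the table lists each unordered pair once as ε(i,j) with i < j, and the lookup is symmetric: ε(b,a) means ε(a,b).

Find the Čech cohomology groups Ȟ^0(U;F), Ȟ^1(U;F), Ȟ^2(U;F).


nerve of the cover:
  W12={x7} W14={x9} W15={x8} W16={x2} W23={x4} W34={x3,x6} W56={x5,x10}
C dims 6,7; δ0: rk 5, SNF 1^5
Ȟ^0 = (6 − 5) − 0 = 1, so Ȟ^0 ≅ Z
Ȟ^1 = (7 − 0) − 5 = 2, so Ȟ^1 ≅ Z^2
Ȟ^2 = (0 − 0) − 0 = 0, so Ȟ^2 ≅ 0

Ȟ^0 ≅ Z, Ȟ^1 ≅ Z^2, Ȟ^2 ≅ 0
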